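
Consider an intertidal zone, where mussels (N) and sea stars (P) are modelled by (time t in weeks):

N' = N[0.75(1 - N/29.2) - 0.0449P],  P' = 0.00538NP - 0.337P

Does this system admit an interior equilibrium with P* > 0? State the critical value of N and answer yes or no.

Threshold N = 62.6; K < 62.6, so no, the predator goes extinct.

The predator equation gives dP/dt > 0 only when N > 0.337/0.00538 = 62.6.
Without the predator, N → K = 29.2. Since 29.2 < 62.6, the predator cannot invade.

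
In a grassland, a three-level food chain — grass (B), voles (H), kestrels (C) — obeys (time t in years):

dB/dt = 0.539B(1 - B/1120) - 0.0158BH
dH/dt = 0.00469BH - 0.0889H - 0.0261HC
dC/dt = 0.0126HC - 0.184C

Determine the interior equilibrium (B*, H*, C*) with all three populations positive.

B* ≈ 641, H* ≈ 14.6, C* ≈ 112

From dC/dt = 0: 0.0126H* = 0.184, so H* = 14.6.
From dB/dt = 0: 0.539(1 - B*/1120) = 0.0158·14.6, giving B* = 1120·(1 - 0.428) = 641.
From dH/dt = 0: 0.00469·641 - 0.0889 = 0.0261C*, so C* = 2.92/0.0261 = 112.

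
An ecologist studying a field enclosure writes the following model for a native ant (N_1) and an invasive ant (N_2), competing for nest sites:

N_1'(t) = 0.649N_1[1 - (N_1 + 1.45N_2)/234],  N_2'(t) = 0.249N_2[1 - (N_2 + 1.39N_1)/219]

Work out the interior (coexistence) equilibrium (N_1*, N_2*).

Setting both brackets to zero gives the nullclines N_1 + 1.45N_2 = 234 and 1.39N_1 + N_2 = 219.
Substituting N_2 = 219 - 1.39N_1 into the first: N_1(1 - 1.45·1.39) = 234 - 1.45·219.
So N_1* = -83.6/-1.02 = 82.3, and then N_2* = 219 - 1.39·82.3 = 105.

N_1* ≈ 82.3, N_2* ≈ 105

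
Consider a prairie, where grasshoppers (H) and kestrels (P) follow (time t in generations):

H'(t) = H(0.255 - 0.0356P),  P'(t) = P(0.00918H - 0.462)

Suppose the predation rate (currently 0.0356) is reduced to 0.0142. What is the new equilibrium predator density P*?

At the interior fixed point, setting dH/dt = 0 with H > 0 fixes P* = (prey growth rate)/(HP coefficient) — independent of the other coefficients.
With the change, P* = 0.255/0.0142 = 18; it rises from 7.16.

P* ≈ 18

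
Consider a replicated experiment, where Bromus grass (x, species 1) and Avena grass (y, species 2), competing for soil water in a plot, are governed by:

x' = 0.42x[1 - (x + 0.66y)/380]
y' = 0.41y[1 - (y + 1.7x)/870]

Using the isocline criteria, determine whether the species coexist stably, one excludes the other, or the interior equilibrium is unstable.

species 2 excludes species 1

Compare the nullcline intercepts: K1/α12 = 380/0.66 = 576 < K2 = 870; K2/α21 = 870/1.7 = 512 > K1 = 380.
Since the inequalities point opposite ways, species 2 can invade but species 1 cannot.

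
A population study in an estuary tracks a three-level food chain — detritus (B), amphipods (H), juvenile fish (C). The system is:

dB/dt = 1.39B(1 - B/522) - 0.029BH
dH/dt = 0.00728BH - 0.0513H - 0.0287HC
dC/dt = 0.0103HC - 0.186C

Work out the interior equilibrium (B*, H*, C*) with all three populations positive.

B* ≈ 325, H* ≈ 18.1, C* ≈ 80.7

From dC/dt = 0: 0.0103H* = 0.186, so H* = 18.1.
From dB/dt = 0: 1.39(1 - B*/522) = 0.029·18.1, giving B* = 522·(1 - 0.377) = 325.
From dH/dt = 0: 0.00728·325 - 0.0513 = 0.0287C*, so C* = 2.32/0.0287 = 80.7.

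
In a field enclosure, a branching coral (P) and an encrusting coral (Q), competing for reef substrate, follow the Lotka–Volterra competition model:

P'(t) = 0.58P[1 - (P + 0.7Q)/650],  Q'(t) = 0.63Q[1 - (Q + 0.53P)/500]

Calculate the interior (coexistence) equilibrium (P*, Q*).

Setting both brackets to zero gives the nullclines P + 0.7Q = 650 and 0.53P + Q = 500.
Substituting Q = 500 - 0.53P into the first: P(1 - 0.7·0.53) = 650 - 0.7·500.
So P* = 300/0.629 = 477, and then Q* = 500 - 0.53·477 = 247.

P* ≈ 477, Q* ≈ 247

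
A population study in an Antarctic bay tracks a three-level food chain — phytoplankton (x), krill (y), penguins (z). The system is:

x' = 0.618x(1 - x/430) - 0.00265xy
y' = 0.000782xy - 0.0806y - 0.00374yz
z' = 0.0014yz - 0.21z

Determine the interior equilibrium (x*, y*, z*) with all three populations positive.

x* ≈ 153, y* ≈ 150, z* ≈ 10.5

From dz/dt = 0: 0.0014y* = 0.21, so y* = 150.
From dx/dt = 0: 0.618(1 - x*/430) = 0.00265·150, giving x* = 430·(1 - 0.643) = 153.
From dy/dt = 0: 0.000782·153 - 0.0806 = 0.00374z*, so z* = 0.0394/0.00374 = 10.5.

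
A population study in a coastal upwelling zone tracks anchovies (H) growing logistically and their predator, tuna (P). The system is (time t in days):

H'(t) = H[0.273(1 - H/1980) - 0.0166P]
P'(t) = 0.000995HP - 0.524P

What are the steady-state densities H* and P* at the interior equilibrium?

H* ≈ 527, P* ≈ 12.1

From dP/dt = 0 with P > 0: 0.000995H* = 0.524, so H* = 527.
Substitute into dH/dt = 0: 0.273(1 - 527/1980) = 0.0166P*.
The bracket is 0.734, giving P* = 0.2/0.0166 = 12.1.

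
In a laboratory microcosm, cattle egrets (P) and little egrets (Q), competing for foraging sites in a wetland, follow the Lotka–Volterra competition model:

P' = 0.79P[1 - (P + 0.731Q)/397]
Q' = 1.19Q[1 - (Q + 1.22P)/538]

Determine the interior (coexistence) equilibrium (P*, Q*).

Setting both brackets to zero gives the nullclines P + 0.731Q = 397 and 1.22P + Q = 538.
Substituting Q = 538 - 1.22P into the first: P(1 - 0.731·1.22) = 397 - 0.731·538.
So P* = 3.72/0.108 = 34.4, and then Q* = 538 - 1.22·34.4 = 496.

P* ≈ 34.4, Q* ≈ 496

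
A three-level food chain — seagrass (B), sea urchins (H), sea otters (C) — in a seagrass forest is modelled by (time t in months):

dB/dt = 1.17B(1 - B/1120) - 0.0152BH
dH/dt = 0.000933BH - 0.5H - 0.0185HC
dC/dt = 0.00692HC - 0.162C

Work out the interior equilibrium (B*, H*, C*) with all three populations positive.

B* ≈ 779, H* ≈ 23.4, C* ≈ 12.3

From dC/dt = 0: 0.00692H* = 0.162, so H* = 23.4.
From dB/dt = 0: 1.17(1 - B*/1120) = 0.0152·23.4, giving B* = 1120·(1 - 0.304) = 779.
From dH/dt = 0: 0.000933·779 - 0.5 = 0.0185C*, so C* = 0.227/0.0185 = 12.3.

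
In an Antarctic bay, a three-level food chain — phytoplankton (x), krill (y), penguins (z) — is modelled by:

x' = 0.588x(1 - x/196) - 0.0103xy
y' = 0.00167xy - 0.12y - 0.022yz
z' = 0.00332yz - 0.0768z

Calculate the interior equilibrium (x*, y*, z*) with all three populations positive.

x* ≈ 117, y* ≈ 23.1, z* ≈ 3.39

From dz/dt = 0: 0.00332y* = 0.0768, so y* = 23.1.
From dx/dt = 0: 0.588(1 - x*/196) = 0.0103·23.1, giving x* = 196·(1 - 0.405) = 117.
From dy/dt = 0: 0.00167·117 - 0.12 = 0.022z*, so z* = 0.0747/0.022 = 3.39.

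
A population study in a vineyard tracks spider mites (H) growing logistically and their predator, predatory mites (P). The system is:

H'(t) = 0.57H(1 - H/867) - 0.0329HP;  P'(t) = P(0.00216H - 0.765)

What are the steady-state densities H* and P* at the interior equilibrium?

H* ≈ 354, P* ≈ 10.2

From dP/dt = 0 with P > 0: 0.00216H* = 0.765, so H* = 354.
Substitute into dH/dt = 0: 0.57(1 - 354/867) = 0.0329P*.
The bracket is 0.592, giving P* = 0.337/0.0329 = 10.2.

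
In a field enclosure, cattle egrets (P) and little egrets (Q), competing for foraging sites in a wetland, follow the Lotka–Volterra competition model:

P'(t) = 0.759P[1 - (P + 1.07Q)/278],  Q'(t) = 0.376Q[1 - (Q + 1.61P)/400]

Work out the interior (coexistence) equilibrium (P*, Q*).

Setting both brackets to zero gives the nullclines P + 1.07Q = 278 and 1.61P + Q = 400.
Substituting Q = 400 - 1.61P into the first: P(1 - 1.07·1.61) = 278 - 1.07·400.
So P* = -150/-0.723 = 208, and then Q* = 400 - 1.61·208 = 65.8.

P* ≈ 208, Q* ≈ 65.8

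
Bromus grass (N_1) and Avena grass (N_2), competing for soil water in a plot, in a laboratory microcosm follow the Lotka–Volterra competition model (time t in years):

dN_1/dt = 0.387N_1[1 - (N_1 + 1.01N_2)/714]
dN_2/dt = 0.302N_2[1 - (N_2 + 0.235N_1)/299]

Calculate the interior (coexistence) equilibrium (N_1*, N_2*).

N_1* ≈ 540, N_2* ≈ 172

Setting both brackets to zero gives the nullclines N_1 + 1.01N_2 = 714 and 0.235N_1 + N_2 = 299.
Substituting N_2 = 299 - 0.235N_1 into the first: N_1(1 - 1.01·0.235) = 714 - 1.01·299.
So N_1* = 412/0.763 = 540, and then N_2* = 299 - 0.235·540 = 172.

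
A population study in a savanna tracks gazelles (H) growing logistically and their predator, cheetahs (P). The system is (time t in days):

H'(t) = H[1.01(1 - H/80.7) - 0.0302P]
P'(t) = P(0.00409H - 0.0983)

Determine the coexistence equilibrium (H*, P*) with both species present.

H* ≈ 24, P* ≈ 23.5

From dP/dt = 0 with P > 0: 0.00409H* = 0.0983, so H* = 24.
Substitute into dH/dt = 0: 1.01(1 - 24/80.7) = 0.0302P*.
The bracket is 0.702, giving P* = 0.709/0.0302 = 23.5.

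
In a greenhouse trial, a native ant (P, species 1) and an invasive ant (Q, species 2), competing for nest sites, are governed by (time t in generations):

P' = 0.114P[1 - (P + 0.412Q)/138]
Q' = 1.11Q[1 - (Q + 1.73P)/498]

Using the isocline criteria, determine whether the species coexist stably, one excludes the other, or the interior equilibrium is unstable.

Compare the nullcline intercepts: K1/α12 = 138/0.412 = 335 < K2 = 498; K2/α21 = 498/1.73 = 288 > K1 = 138.
Since the inequalities point opposite ways, species 2 can invade but species 1 cannot.

species 2 excludes species 1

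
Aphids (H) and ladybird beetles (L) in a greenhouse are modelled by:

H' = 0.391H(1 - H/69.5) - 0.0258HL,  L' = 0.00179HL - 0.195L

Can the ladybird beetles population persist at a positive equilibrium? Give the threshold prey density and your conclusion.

The predator equation gives dL/dt > 0 only when H > 0.195/0.00179 = 109.
Without the predator, H → K = 69.5. Since 69.5 < 109, the predator cannot invade.

Threshold H = 109; K < 109, so no, the predator goes extinct.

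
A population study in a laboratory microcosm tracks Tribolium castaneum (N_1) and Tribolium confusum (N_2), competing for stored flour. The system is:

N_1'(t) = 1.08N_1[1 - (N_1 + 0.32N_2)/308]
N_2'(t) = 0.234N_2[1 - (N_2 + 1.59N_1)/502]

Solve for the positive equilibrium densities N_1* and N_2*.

Setting both brackets to zero gives the nullclines N_1 + 0.32N_2 = 308 and 1.59N_1 + N_2 = 502.
Substituting N_2 = 502 - 1.59N_1 into the first: N_1(1 - 0.32·1.59) = 308 - 0.32·502.
So N_1* = 147/0.491 = 300, and then N_2* = 502 - 1.59·300 = 25.

N_1* ≈ 300, N_2* ≈ 25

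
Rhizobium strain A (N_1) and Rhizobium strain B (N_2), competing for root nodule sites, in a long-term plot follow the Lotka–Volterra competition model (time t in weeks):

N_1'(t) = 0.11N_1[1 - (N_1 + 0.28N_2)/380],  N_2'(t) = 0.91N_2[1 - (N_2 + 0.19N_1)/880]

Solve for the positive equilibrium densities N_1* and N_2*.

Setting both brackets to zero gives the nullclines N_1 + 0.28N_2 = 380 and 0.19N_1 + N_2 = 880.
Substituting N_2 = 880 - 0.19N_1 into the first: N_1(1 - 0.28·0.19) = 380 - 0.28·880.
So N_1* = 134/0.947 = 141, and then N_2* = 880 - 0.19·141 = 853.

N_1* ≈ 141, N_2* ≈ 853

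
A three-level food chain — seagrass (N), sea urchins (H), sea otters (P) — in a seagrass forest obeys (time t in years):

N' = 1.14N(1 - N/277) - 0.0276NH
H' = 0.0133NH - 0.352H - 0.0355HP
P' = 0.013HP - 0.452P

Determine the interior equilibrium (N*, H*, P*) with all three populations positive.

From dP/dt = 0: 0.013H* = 0.452, so H* = 34.8.
From dN/dt = 0: 1.14(1 - N*/277) = 0.0276·34.8, giving N* = 277·(1 - 0.842) = 43.8.
From dH/dt = 0: 0.0133·43.8 - 0.352 = 0.0355P*, so P* = 0.231/0.0355 = 6.5.

N* ≈ 43.8, H* ≈ 34.8, P* ≈ 6.5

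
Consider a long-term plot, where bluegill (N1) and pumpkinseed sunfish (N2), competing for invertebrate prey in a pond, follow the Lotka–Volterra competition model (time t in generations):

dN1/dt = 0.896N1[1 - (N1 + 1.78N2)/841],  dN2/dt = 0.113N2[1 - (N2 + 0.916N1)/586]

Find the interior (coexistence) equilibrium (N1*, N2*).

Setting both brackets to zero gives the nullclines N1 + 1.78N2 = 841 and 0.916N1 + N2 = 586.
Substituting N2 = 586 - 0.916N1 into the first: N1(1 - 1.78·0.916) = 841 - 1.78·586.
So N1* = -202/-0.63 = 321, and then N2* = 586 - 0.916·321 = 292.

N1* ≈ 321, N2* ≈ 292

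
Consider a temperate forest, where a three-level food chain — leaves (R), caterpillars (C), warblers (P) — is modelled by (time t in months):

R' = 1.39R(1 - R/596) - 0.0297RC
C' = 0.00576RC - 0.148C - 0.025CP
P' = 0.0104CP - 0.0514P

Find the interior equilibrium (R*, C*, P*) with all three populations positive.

From dP/dt = 0: 0.0104C* = 0.0514, so C* = 4.94.
From dR/dt = 0: 1.39(1 - R*/596) = 0.0297·4.94, giving R* = 596·(1 - 0.106) = 533.
From dC/dt = 0: 0.00576·533 - 0.148 = 0.025P*, so P* = 2.92/0.025 = 117.

R* ≈ 533, C* ≈ 4.94, P* ≈ 117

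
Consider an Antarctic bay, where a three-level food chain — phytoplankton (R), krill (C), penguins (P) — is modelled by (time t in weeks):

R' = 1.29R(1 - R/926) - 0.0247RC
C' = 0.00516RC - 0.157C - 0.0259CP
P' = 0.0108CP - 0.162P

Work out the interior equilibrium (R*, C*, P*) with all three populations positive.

From dP/dt = 0: 0.0108C* = 0.162, so C* = 15.
From dR/dt = 0: 1.29(1 - R*/926) = 0.0247·15, giving R* = 926·(1 - 0.287) = 660.
From dC/dt = 0: 0.00516·660 - 0.157 = 0.0259P*, so P* = 3.25/0.0259 = 125.

R* ≈ 660, C* ≈ 15, P* ≈ 125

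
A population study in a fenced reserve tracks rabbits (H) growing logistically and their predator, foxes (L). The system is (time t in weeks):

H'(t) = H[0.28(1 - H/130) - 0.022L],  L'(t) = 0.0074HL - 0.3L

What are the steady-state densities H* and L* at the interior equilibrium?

H* ≈ 40.5, L* ≈ 8.76

From dL/dt = 0 with L > 0: 0.0074H* = 0.3, so H* = 40.5.
Substitute into dH/dt = 0: 0.28(1 - 40.5/130) = 0.022L*.
The bracket is 0.688, giving L* = 0.193/0.022 = 8.76.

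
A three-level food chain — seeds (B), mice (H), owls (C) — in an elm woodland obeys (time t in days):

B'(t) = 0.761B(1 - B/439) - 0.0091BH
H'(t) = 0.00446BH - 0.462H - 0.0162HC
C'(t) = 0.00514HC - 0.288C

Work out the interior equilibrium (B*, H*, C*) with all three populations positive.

B* ≈ 145, H* ≈ 56, C* ≈ 11.4

From dC/dt = 0: 0.00514H* = 0.288, so H* = 56.
From dB/dt = 0: 0.761(1 - B*/439) = 0.0091·56, giving B* = 439·(1 - 0.67) = 145.
From dH/dt = 0: 0.00446·145 - 0.462 = 0.0162C*, so C* = 0.184/0.0162 = 11.4.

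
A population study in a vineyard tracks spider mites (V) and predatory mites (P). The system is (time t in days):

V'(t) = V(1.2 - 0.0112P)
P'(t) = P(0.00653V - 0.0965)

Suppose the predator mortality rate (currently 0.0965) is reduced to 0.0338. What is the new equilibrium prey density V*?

V* ≈ 5.18

At the interior fixed point, setting dP/dt = 0 with P > 0 fixes V* = (predator death rate)/(VP coefficient) — independent of the other coefficients.
With the change, V* = 0.0338/0.00653 = 5.18; it falls from 14.8.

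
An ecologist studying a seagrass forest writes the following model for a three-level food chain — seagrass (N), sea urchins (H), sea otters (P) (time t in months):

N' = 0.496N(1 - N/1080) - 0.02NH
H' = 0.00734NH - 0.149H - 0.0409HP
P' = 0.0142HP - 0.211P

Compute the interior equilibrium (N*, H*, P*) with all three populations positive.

N* ≈ 433, H* ≈ 14.9, P* ≈ 74

From dP/dt = 0: 0.0142H* = 0.211, so H* = 14.9.
From dN/dt = 0: 0.496(1 - N*/1080) = 0.02·14.9, giving N* = 1080·(1 - 0.599) = 433.
From dH/dt = 0: 0.00734·433 - 0.149 = 0.0409P*, so P* = 3.03/0.0409 = 74.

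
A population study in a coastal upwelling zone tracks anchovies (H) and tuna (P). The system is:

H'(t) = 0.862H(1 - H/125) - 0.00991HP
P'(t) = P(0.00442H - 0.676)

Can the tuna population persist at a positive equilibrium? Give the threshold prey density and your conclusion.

Threshold H = 153; K < 153, so no, the predator goes extinct.

The predator equation gives dP/dt > 0 only when H > 0.676/0.00442 = 153.
Without the predator, H → K = 125. Since 125 < 153, the predator cannot invade.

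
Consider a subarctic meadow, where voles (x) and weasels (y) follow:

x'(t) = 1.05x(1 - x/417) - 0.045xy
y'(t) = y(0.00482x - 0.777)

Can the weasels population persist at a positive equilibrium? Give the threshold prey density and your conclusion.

Threshold x = 161; K > 161, so yes, the predator persists.

The predator equation gives dy/dt > 0 only when x > 0.777/0.00482 = 161.
Without the predator, x → K = 417. Since 417 > 161, the predator can invade and persist.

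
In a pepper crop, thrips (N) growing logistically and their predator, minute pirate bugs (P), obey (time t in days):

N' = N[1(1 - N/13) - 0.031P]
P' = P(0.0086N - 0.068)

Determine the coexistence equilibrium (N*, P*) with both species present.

N* ≈ 7.91, P* ≈ 12.6

From dP/dt = 0 with P > 0: 0.0086N* = 0.068, so N* = 7.91.
Substitute into dN/dt = 0: 1(1 - 7.91/13) = 0.031P*.
The bracket is 0.392, giving P* = 0.392/0.031 = 12.6.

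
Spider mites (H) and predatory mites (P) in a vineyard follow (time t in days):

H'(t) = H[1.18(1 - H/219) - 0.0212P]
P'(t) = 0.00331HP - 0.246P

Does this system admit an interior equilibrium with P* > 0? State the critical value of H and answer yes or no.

Threshold H = 74.3; K > 74.3, so yes, the predator persists.

The predator equation gives dP/dt > 0 only when H > 0.246/0.00331 = 74.3.
Without the predator, H → K = 219. Since 219 > 74.3, the predator can invade and persist.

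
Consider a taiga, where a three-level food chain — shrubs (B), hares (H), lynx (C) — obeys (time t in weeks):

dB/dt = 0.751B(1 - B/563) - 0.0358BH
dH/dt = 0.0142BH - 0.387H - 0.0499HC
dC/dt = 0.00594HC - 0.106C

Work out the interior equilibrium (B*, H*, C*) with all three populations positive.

From dC/dt = 0: 0.00594H* = 0.106, so H* = 17.8.
From dB/dt = 0: 0.751(1 - B*/563) = 0.0358·17.8, giving B* = 563·(1 - 0.851) = 84.1.
From dH/dt = 0: 0.0142·84.1 - 0.387 = 0.0499C*, so C* = 0.807/0.0499 = 16.2.

B* ≈ 84.1, H* ≈ 17.8, C* ≈ 16.2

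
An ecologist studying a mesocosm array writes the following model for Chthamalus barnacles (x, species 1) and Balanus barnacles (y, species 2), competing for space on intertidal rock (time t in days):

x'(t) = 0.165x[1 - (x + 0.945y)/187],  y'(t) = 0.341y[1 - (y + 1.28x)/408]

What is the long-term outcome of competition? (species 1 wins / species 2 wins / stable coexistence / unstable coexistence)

Compare the nullcline intercepts: K1/α12 = 187/0.945 = 198 < K2 = 408; K2/α21 = 408/1.28 = 319 > K1 = 187.
Since the inequalities point opposite ways, species 2 can invade but species 1 cannot.

species 2 excludes species 1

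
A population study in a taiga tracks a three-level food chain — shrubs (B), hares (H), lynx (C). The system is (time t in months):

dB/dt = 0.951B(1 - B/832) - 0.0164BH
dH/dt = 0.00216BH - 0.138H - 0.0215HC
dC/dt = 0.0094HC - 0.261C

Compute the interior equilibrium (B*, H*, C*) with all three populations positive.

From dC/dt = 0: 0.0094H* = 0.261, so H* = 27.8.
From dB/dt = 0: 0.951(1 - B*/832) = 0.0164·27.8, giving B* = 832·(1 - 0.479) = 434.
From dH/dt = 0: 0.00216·434 - 0.138 = 0.0215C*, so C* = 0.799/0.0215 = 37.1.

B* ≈ 434, H* ≈ 27.8, C* ≈ 37.1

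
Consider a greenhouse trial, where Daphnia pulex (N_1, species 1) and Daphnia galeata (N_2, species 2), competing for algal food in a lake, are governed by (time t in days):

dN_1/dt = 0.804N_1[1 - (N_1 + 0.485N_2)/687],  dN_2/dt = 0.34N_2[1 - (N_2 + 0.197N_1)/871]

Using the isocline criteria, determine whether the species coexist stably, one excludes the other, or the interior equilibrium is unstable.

stable coexistence

Compare the nullcline intercepts: K1/α12 = 687/0.485 = 1420 > K2 = 871; K2/α21 = 871/0.197 = 4420 > K1 = 687.
Since both inequalities hold, each species can invade when rare, so the interior equilibrium is stable.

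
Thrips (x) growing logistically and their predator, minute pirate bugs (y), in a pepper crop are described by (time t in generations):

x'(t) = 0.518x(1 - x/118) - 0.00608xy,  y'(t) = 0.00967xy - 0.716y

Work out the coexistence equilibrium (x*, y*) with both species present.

x* ≈ 74, y* ≈ 31.7

From dy/dt = 0 with y > 0: 0.00967x* = 0.716, so x* = 74.
Substitute into dx/dt = 0: 0.518(1 - 74/118) = 0.00608y*.
The bracket is 0.373, giving y* = 0.193/0.00608 = 31.7.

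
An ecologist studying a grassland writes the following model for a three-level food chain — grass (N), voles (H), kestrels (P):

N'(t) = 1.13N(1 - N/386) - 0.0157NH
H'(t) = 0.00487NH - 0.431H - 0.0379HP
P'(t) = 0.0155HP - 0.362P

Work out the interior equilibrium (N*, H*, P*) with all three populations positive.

From dP/dt = 0: 0.0155H* = 0.362, so H* = 23.4.
From dN/dt = 0: 1.13(1 - N*/386) = 0.0157·23.4, giving N* = 386·(1 - 0.324) = 261.
From dH/dt = 0: 0.00487·261 - 0.431 = 0.0379P*, so P* = 0.839/0.0379 = 22.1.

N* ≈ 261, H* ≈ 23.4, P* ≈ 22.1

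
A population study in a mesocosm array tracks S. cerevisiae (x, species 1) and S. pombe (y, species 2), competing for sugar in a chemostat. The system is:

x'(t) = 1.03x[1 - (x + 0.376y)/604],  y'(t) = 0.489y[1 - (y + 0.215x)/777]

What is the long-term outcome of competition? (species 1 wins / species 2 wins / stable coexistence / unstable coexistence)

Compare the nullcline intercepts: K1/α12 = 604/0.376 = 1610 > K2 = 777; K2/α21 = 777/0.215 = 3610 > K1 = 604.
Since both inequalities hold, each species can invade when rare, so the interior equilibrium is stable.

stable coexistence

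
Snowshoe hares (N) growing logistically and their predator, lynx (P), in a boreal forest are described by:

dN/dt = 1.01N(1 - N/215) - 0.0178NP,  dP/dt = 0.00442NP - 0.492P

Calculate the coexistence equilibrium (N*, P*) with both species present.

From dP/dt = 0 with P > 0: 0.00442N* = 0.492, so N* = 111.
Substitute into dN/dt = 0: 1.01(1 - 111/215) = 0.0178P*.
The bracket is 0.482, giving P* = 0.487/0.0178 = 27.4.

N* ≈ 111, P* ≈ 27.4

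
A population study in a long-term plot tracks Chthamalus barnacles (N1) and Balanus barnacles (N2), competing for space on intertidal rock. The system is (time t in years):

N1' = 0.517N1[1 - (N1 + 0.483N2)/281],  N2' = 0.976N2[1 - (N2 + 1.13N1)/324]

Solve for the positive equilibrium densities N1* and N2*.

Setting both brackets to zero gives the nullclines N1 + 0.483N2 = 281 and 1.13N1 + N2 = 324.
Substituting N2 = 324 - 1.13N1 into the first: N1(1 - 0.483·1.13) = 281 - 0.483·324.
So N1* = 125/0.454 = 274, and then N2* = 324 - 1.13·274 = 14.2.

N1* ≈ 274, N2* ≈ 14.2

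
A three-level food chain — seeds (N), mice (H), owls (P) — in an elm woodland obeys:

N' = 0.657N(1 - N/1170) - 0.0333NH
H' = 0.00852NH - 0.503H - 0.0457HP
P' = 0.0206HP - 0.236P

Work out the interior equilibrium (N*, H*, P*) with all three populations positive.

From dP/dt = 0: 0.0206H* = 0.236, so H* = 11.5.
From dN/dt = 0: 0.657(1 - N*/1170) = 0.0333·11.5, giving N* = 1170·(1 - 0.581) = 491.
From dH/dt = 0: 0.00852·491 - 0.503 = 0.0457P*, so P* = 3.68/0.0457 = 80.5.

N* ≈ 491, H* ≈ 11.5, P* ≈ 80.5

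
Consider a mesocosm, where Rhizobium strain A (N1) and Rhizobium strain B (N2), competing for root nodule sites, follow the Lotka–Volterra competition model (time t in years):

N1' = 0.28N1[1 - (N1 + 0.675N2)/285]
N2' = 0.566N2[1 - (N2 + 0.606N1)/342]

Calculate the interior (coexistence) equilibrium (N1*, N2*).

Setting both brackets to zero gives the nullclines N1 + 0.675N2 = 285 and 0.606N1 + N2 = 342.
Substituting N2 = 342 - 0.606N1 into the first: N1(1 - 0.675·0.606) = 285 - 0.675·342.
So N1* = 54.1/0.591 = 91.6, and then N2* = 342 - 0.606·91.6 = 286.

N1* ≈ 91.6, N2* ≈ 286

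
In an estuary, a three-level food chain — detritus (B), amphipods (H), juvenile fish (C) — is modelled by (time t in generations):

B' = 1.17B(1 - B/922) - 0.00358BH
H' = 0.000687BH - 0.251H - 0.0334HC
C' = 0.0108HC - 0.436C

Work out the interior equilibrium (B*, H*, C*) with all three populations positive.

From dC/dt = 0: 0.0108H* = 0.436, so H* = 40.4.
From dB/dt = 0: 1.17(1 - B*/922) = 0.00358·40.4, giving B* = 922·(1 - 0.124) = 808.
From dH/dt = 0: 0.000687·808 - 0.251 = 0.0334C*, so C* = 0.304/0.0334 = 9.11.

B* ≈ 808, H* ≈ 40.4, C* ≈ 9.11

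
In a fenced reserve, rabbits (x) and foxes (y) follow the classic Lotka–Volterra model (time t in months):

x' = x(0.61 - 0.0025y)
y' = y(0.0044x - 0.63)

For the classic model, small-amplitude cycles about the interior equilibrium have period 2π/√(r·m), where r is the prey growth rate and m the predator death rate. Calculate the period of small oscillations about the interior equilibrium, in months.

Here r = 0.61 and m = 0.63, so r·m = 0.384.
ω = √0.384 = 0.62 per month, hence T = 2π/ω ≈ 10.1 months.

T ≈ 10.1 months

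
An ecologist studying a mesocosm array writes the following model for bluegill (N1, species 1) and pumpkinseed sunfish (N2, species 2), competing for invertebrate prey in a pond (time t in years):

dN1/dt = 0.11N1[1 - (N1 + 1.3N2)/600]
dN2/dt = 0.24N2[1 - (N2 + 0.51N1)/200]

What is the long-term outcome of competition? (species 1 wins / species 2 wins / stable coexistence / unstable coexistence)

Compare the nullcline intercepts: K1/α12 = 600/1.3 = 462 > K2 = 200; K2/α21 = 200/0.51 = 392 < K1 = 600.
Since the inequalities point opposite ways, species 1 can invade but species 2 cannot.

species 1 excludes species 2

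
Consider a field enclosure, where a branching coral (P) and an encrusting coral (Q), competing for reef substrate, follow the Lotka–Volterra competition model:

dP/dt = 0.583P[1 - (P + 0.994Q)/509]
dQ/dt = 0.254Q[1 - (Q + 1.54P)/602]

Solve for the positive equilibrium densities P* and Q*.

P* ≈ 168, Q* ≈ 343

Setting both brackets to zero gives the nullclines P + 0.994Q = 509 and 1.54P + Q = 602.
Substituting Q = 602 - 1.54P into the first: P(1 - 0.994·1.54) = 509 - 0.994·602.
So P* = -89.4/-0.531 = 168, and then Q* = 602 - 1.54·168 = 343.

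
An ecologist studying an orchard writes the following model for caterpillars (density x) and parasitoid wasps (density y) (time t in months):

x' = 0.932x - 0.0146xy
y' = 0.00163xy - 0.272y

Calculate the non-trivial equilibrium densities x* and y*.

Set dy/dt = 0 with y > 0: 0.00163x - 0.272 = 0, so x* = 0.272/0.00163 = 167.
Set dx/dt = 0 with x > 0: 0.932 - 0.0146y = 0, so y* = 0.932/0.0146 = 63.8.

x* ≈ 167, y* ≈ 63.8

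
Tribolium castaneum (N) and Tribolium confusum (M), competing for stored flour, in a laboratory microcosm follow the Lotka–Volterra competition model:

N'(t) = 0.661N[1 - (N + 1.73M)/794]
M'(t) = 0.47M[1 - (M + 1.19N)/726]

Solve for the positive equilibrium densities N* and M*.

Setting both brackets to zero gives the nullclines N + 1.73M = 794 and 1.19N + M = 726.
Substituting M = 726 - 1.19N into the first: N(1 - 1.73·1.19) = 794 - 1.73·726.
So N* = -462/-1.06 = 436, and then M* = 726 - 1.19·436 = 207.

N* ≈ 436, M* ≈ 207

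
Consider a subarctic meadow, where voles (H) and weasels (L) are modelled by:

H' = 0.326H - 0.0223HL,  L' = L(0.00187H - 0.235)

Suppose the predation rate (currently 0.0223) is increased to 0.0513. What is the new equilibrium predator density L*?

At the interior fixed point, setting dH/dt = 0 with H > 0 fixes L* = (prey growth rate)/(HL coefficient) — independent of the other coefficients.
With the change, L* = 0.326/0.0513 = 6.35; it falls from 14.6.

L* ≈ 6.35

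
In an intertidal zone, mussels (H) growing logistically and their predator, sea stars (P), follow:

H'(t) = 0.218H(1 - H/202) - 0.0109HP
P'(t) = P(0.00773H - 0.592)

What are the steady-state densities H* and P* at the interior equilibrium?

H* ≈ 76.6, P* ≈ 12.4

From dP/dt = 0 with P > 0: 0.00773H* = 0.592, so H* = 76.6.
Substitute into dH/dt = 0: 0.218(1 - 76.6/202) = 0.0109P*.
The bracket is 0.621, giving P* = 0.135/0.0109 = 12.4.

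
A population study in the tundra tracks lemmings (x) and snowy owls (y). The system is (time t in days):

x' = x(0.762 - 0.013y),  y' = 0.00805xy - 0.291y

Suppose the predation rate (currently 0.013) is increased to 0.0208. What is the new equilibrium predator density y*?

At the interior fixed point, setting dx/dt = 0 with x > 0 fixes y* = (prey growth rate)/(xy coefficient) — independent of the other coefficients.
With the change, y* = 0.762/0.0208 = 36.6; it falls from 58.6.

y* ≈ 36.6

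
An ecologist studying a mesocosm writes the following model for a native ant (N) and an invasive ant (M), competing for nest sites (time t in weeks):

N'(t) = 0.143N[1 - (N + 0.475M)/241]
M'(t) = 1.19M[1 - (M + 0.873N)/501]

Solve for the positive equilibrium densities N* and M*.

Setting both brackets to zero gives the nullclines N + 0.475M = 241 and 0.873N + M = 501.
Substituting M = 501 - 0.873N into the first: N(1 - 0.475·0.873) = 241 - 0.475·501.
So N* = 3.03/0.585 = 5.17, and then M* = 501 - 0.873·5.17 = 496.

N* ≈ 5.17, M* ≈ 496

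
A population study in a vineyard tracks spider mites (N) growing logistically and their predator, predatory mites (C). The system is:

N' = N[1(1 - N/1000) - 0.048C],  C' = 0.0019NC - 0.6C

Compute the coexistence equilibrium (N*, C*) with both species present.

N* ≈ 316, C* ≈ 14.3

From dC/dt = 0 with C > 0: 0.0019N* = 0.6, so N* = 316.
Substitute into dN/dt = 0: 1(1 - 316/1000) = 0.048C*.
The bracket is 0.684, giving C* = 0.684/0.048 = 14.3.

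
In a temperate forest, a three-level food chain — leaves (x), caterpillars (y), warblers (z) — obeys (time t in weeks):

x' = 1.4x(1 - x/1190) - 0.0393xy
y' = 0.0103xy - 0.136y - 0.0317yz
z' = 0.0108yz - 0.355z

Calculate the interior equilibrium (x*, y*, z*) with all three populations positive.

From dz/dt = 0: 0.0108y* = 0.355, so y* = 32.9.
From dx/dt = 0: 1.4(1 - x*/1190) = 0.0393·32.9, giving x* = 1190·(1 - 0.923) = 92.
From dy/dt = 0: 0.0103·92 - 0.136 = 0.0317z*, so z* = 0.811/0.0317 = 25.6.

x* ≈ 92, y* ≈ 32.9, z* ≈ 25.6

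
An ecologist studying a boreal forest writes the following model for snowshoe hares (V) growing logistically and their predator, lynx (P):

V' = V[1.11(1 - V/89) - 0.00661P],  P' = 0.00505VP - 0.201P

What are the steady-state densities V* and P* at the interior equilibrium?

From dP/dt = 0 with P > 0: 0.00505V* = 0.201, so V* = 39.8.
Substitute into dV/dt = 0: 1.11(1 - 39.8/89) = 0.00661P*.
The bracket is 0.553, giving P* = 0.614/0.00661 = 92.8.

V* ≈ 39.8, P* ≈ 92.8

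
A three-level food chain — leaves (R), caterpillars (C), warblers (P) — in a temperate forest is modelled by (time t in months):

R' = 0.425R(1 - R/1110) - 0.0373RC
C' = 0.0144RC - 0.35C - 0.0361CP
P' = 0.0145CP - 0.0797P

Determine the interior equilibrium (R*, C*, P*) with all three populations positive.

From dP/dt = 0: 0.0145C* = 0.0797, so C* = 5.5.
From dR/dt = 0: 0.425(1 - R*/1110) = 0.0373·5.5, giving R* = 1110·(1 - 0.482) = 575.
From dC/dt = 0: 0.0144·575 - 0.35 = 0.0361P*, so P* = 7.92/0.0361 = 219.

R* ≈ 575, C* ≈ 5.5, P* ≈ 219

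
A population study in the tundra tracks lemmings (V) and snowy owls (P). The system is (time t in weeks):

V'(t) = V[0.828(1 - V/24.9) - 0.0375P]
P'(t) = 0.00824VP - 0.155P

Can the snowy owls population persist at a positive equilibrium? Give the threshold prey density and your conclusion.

Threshold V = 18.8; K > 18.8, so yes, the predator persists.

The predator equation gives dP/dt > 0 only when V > 0.155/0.00824 = 18.8.
Without the predator, V → K = 24.9. Since 24.9 > 18.8, the predator can invade and persist.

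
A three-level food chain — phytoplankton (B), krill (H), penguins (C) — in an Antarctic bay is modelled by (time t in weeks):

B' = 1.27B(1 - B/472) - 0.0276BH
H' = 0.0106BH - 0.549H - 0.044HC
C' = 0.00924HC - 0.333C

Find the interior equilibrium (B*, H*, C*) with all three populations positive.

From dC/dt = 0: 0.00924H* = 0.333, so H* = 36.
From dB/dt = 0: 1.27(1 - B*/472) = 0.0276·36, giving B* = 472·(1 - 0.783) = 102.
From dH/dt = 0: 0.0106·102 - 0.549 = 0.044C*, so C* = 0.536/0.044 = 12.2.

B* ≈ 102, H* ≈ 36, C* ≈ 12.2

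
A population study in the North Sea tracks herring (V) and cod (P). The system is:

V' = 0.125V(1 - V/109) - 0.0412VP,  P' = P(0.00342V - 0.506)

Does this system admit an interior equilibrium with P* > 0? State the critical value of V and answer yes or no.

Threshold V = 148; K < 148, so no, the predator goes extinct.

The predator equation gives dP/dt > 0 only when V > 0.506/0.00342 = 148.
Without the predator, V → K = 109. Since 109 < 148, the predator cannot invade.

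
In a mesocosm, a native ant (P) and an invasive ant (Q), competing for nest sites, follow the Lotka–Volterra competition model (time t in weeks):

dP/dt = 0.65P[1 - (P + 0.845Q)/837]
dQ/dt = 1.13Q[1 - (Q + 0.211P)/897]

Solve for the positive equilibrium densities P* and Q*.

P* ≈ 96.2, Q* ≈ 877

Setting both brackets to zero gives the nullclines P + 0.845Q = 837 and 0.211P + Q = 897.
Substituting Q = 897 - 0.211P into the first: P(1 - 0.845·0.211) = 837 - 0.845·897.
So P* = 79/0.822 = 96.2, and then Q* = 897 - 0.211·96.2 = 877.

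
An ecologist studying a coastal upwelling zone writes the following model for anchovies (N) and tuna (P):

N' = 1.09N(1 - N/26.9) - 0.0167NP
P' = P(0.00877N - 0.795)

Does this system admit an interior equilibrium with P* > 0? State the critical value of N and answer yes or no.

The predator equation gives dP/dt > 0 only when N > 0.795/0.00877 = 90.6.
Without the predator, N → K = 26.9. Since 26.9 < 90.6, the predator cannot invade.

Threshold N = 90.6; K < 90.6, so no, the predator goes extinct.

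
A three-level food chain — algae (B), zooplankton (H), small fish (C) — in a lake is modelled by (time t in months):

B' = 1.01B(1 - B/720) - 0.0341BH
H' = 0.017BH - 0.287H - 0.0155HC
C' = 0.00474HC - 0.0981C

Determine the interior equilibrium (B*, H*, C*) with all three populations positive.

B* ≈ 217, H* ≈ 20.7, C* ≈ 219

From dC/dt = 0: 0.00474H* = 0.0981, so H* = 20.7.
From dB/dt = 0: 1.01(1 - B*/720) = 0.0341·20.7, giving B* = 720·(1 - 0.699) = 217.
From dH/dt = 0: 0.017·217 - 0.287 = 0.0155C*, so C* = 3.4/0.0155 = 219.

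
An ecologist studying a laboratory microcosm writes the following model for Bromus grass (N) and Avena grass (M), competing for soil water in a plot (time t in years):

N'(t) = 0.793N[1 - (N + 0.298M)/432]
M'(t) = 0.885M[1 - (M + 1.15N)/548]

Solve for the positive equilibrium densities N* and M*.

Setting both brackets to zero gives the nullclines N + 0.298M = 432 and 1.15N + M = 548.
Substituting M = 548 - 1.15N into the first: N(1 - 0.298·1.15) = 432 - 0.298·548.
So N* = 269/0.657 = 409, and then M* = 548 - 1.15·409 = 77.9.

N* ≈ 409, M* ≈ 77.9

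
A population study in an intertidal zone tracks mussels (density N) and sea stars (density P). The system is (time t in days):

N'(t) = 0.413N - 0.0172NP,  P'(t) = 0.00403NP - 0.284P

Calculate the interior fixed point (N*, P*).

Set dP/dt = 0 with P > 0: 0.00403N - 0.284 = 0, so N* = 0.284/0.00403 = 70.5.
Set dN/dt = 0 with N > 0: 0.413 - 0.0172P = 0, so P* = 0.413/0.0172 = 24.

N* ≈ 70.5, P* ≈ 24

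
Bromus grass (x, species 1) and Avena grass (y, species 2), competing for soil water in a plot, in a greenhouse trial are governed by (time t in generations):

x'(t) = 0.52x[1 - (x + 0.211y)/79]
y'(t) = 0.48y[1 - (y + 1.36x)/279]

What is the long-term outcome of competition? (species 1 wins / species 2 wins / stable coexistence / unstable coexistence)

stable coexistence

Compare the nullcline intercepts: K1/α12 = 79/0.211 = 374 > K2 = 279; K2/α21 = 279/1.36 = 205 > K1 = 79.
Since both inequalities hold, each species can invade when rare, so the interior equilibrium is stable.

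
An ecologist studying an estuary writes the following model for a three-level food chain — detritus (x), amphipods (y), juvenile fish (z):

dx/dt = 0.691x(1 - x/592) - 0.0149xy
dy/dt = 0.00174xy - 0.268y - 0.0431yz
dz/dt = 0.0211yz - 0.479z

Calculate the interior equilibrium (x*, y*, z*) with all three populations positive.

x* ≈ 302, y* ≈ 22.7, z* ≈ 5.98

From dz/dt = 0: 0.0211y* = 0.479, so y* = 22.7.
From dx/dt = 0: 0.691(1 - x*/592) = 0.0149·22.7, giving x* = 592·(1 - 0.49) = 302.
From dy/dt = 0: 0.00174·302 - 0.268 = 0.0431z*, so z* = 0.258/0.0431 = 5.98.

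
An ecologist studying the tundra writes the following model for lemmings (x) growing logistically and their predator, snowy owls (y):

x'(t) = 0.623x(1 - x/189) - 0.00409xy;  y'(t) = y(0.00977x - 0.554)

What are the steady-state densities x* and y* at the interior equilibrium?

From dy/dt = 0 with y > 0: 0.00977x* = 0.554, so x* = 56.7.
Substitute into dx/dt = 0: 0.623(1 - 56.7/189) = 0.00409y*.
The bracket is 0.7, giving y* = 0.436/0.00409 = 107.

x* ≈ 56.7, y* ≈ 107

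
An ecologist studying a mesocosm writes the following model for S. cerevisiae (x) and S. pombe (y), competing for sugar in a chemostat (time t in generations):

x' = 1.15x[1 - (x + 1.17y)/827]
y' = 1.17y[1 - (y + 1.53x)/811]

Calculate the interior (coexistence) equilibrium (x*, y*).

Setting both brackets to zero gives the nullclines x + 1.17y = 827 and 1.53x + y = 811.
Substituting y = 811 - 1.53x into the first: x(1 - 1.17·1.53) = 827 - 1.17·811.
So x* = -122/-0.79 = 154, and then y* = 811 - 1.53·154 = 575.

x* ≈ 154, y* ≈ 575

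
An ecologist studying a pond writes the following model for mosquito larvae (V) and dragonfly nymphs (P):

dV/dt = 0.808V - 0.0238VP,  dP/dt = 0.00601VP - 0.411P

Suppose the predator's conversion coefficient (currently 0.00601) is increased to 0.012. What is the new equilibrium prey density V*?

V* ≈ 34.2

At the interior fixed point, setting dP/dt = 0 with P > 0 fixes V* = (predator death rate)/(VP coefficient) — independent of the other coefficients.
With the change, V* = 0.411/0.012 = 34.2; it falls from 68.4.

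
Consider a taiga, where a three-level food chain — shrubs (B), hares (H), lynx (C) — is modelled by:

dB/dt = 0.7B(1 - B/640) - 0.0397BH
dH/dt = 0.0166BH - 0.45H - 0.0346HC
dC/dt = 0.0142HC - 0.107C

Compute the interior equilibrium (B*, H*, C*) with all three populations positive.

From dC/dt = 0: 0.0142H* = 0.107, so H* = 7.54.
From dB/dt = 0: 0.7(1 - B*/640) = 0.0397·7.54, giving B* = 640·(1 - 0.427) = 366.
From dH/dt = 0: 0.0166·366 - 0.45 = 0.0346C*, so C* = 5.63/0.0346 = 163.

B* ≈ 366, H* ≈ 7.54, C* ≈ 163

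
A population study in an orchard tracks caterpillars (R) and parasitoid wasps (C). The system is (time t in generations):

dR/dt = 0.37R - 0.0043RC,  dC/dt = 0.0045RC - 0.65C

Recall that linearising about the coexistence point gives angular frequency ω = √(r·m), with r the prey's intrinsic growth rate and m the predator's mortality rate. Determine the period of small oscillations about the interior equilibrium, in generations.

T ≈ 12.8 generations

Here r = 0.37 and m = 0.65, so r·m = 0.24.
ω = √0.24 = 0.49 per generation, hence T = 2π/ω ≈ 12.8 generations.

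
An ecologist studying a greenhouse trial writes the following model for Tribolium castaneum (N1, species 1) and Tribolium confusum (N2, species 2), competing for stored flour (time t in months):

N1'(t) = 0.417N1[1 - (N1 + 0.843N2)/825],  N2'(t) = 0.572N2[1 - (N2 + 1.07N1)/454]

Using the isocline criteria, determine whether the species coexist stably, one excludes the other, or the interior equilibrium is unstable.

Compare the nullcline intercepts: K1/α12 = 825/0.843 = 979 > K2 = 454; K2/α21 = 454/1.07 = 424 < K1 = 825.
Since the inequalities point opposite ways, species 1 can invade but species 2 cannot.

species 1 excludes species 2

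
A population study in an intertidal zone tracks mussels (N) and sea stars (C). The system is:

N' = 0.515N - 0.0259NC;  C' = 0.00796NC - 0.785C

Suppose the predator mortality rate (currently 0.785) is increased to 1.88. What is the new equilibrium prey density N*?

N* ≈ 236

At the interior fixed point, setting dC/dt = 0 with C > 0 fixes N* = (predator death rate)/(NC coefficient) — independent of the other coefficients.
With the change, N* = 1.88/0.00796 = 236; it rises from 98.6.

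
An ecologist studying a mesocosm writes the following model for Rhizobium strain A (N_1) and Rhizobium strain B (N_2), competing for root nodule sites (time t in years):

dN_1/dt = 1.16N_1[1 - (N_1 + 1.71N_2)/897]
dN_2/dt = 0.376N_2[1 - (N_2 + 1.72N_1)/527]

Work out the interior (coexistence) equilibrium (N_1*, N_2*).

N_1* ≈ 2.15, N_2* ≈ 523

Setting both brackets to zero gives the nullclines N_1 + 1.71N_2 = 897 and 1.72N_1 + N_2 = 527.
Substituting N_2 = 527 - 1.72N_1 into the first: N_1(1 - 1.71·1.72) = 897 - 1.71·527.
So N_1* = -4.17/-1.94 = 2.15, and then N_2* = 527 - 1.72·2.15 = 523.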